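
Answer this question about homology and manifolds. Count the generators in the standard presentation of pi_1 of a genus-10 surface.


Standard presentation: pi_1(Sigma_g) = <a_1,b_1,...,a_g,b_g | [a_1,b_1]...[a_g,b_g] = 1>.
Number of generators = 2g = 2*10 = 20

20


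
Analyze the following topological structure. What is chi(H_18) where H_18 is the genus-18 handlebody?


A genus-g handlebody deformation retracts to a wedge of g circles.
chi(vee_g S^1) = 1 - g.
chi(H_18) = 1 - 18 = -17

-17


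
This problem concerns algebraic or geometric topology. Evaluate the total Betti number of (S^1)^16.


b_k(T^16) = C(16,k), so the sum over k is sum_k C(16,k) = 2^16.
Total = 2^16 = 65536

65536


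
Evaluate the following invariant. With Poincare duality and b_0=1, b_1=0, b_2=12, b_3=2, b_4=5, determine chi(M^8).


By Poincare duality b_k = b_{8-k}, so full Betti numbers: b_0=1, b_1=0, b_2=12, b_3=2, b_4=5, b_5=2, b_6=12, b_7=0, b_8=1.
chi = sum (-1)^k b_k = 27

27


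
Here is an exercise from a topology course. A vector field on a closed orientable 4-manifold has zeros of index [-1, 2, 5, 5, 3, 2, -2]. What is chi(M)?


Poincare-Hopf: chi(M) = sum of indices of zeros.
chi = (-1) + (2) + (5) + (5) + (3) + (2) + (-2) = 14

14


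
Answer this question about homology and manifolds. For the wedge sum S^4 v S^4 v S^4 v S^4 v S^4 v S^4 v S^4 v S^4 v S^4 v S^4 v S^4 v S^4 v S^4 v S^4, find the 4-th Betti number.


For a wedge of spheres, H_k (k>0) is free on one generator per sphere of dimension k.
Spheres of dimension 4: count = 14.
b_4 = 14

14


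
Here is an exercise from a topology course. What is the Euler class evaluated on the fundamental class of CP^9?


For any closed oriented manifold, <e(TM),[M]> = chi(M).
chi(CP^9) = 9+1 = 10

10


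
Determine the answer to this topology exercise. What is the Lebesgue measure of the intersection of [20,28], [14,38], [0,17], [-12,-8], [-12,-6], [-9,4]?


Intersection = [max(a_i), min(b_i)] = [20, -8].
Since 20 > -8, the intersection is empty.
Length = 0

0


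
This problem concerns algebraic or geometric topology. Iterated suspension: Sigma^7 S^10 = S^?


Each suspension raises dimension by 1: Sigma S^n = S^{n+1}.
Sigma^7 S^10 = S^{10+7} = S^17

17


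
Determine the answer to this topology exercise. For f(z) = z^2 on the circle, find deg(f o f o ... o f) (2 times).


deg(f) = 2. Degree is multiplicative: deg(f^2) = (deg f)^2.
deg(f^2) = (2)^2 = 4

4


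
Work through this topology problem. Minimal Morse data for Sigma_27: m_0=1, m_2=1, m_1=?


A perfect Morse function has m_k = b_k.
For Sigma_27: b_0=1, b_1=2g=54, b_2=1.
Saddles m_1 = 2g = 54

54


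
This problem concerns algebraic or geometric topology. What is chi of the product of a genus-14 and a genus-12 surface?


chi(Sigma_14) = 2 - 2*14 = -26
chi(Sigma_12) = 2 - 2*12 = -22
chi(product) = (-26) * (-22) = 572

572


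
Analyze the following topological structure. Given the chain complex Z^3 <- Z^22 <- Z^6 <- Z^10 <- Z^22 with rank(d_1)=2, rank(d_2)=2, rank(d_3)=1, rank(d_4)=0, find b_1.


rank H_k = rank(ker d_k) - rank(im d_{k+1}).
rank(ker d_1) = rank(C_1) - rank(d_1) = 22 - 2 = 20.
rank(im d_{1+1}) = 2.
rank H_1 = 20 - 2 = 18

18


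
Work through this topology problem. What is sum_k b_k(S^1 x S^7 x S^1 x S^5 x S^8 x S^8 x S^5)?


Total Betti number is multiplicative under products.
Each S^d (d>=1) has total Betti number 2.
There are 7 sphere factors.
Total = 2^7 = 128

128


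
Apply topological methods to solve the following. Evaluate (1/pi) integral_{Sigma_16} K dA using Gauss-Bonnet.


Gauss-Bonnet: integral K dA = 2*pi*chi(M).
chi(Sigma_16) = 2 - 2*16 = -30.
(integral K dA)/pi = 2*chi = 2*(-30) = -60

-60


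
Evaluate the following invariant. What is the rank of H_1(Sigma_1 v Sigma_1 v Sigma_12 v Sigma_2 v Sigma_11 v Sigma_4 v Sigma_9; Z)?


For a wedge X v Y: reduced H_k(X v Y) = H_k(X) + H_k(Y).
Each Sigma_g contributes b_1 = 2g.
b_1 = 2 + 2 + 24 + 4 + 22 + 8 + 18 = 80

80


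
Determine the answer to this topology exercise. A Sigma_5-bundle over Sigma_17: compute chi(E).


For a fiber bundle F -> E -> B (with CW structure): chi(E) = chi(B) * chi(F).
chi(Sigma_17) = -32, chi(Sigma_5) = -8.
chi(E) = (-32) * (-8) = 256

256


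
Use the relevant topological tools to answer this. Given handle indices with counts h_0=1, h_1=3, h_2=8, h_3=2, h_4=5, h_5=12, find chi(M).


Handles of index k contribute (-1)^k to chi (same as CW cells).
chi = (1) + (-3) + (8) + (-2) + (5) + (-12) = -3

-3


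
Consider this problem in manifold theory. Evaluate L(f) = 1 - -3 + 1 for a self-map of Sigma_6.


L(f) = tr(f_0*) - tr(f_1*) + tr(f_2*).
= 1 - (-3) + (1)
= 5

5


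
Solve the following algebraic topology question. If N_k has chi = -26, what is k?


chi = 2 - k for closed non-orientable surfaces with k crosscaps.
-26 = 2 - k
k = 2 - (-26) = 28

28


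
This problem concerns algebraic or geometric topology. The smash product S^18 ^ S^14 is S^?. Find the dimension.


S^m ^ S^n = S^{m+n}.
k = 18 + 14 = 32

32


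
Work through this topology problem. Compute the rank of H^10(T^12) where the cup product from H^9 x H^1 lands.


Cup product: H^p x H^q -> H^{p+q}; here p+q = 9+1 = 10.
rank H^k(T^n) = C(n,k).
C(12,10) = 66

66


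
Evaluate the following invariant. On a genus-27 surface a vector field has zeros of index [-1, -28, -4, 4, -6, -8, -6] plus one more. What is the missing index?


Poincare-Hopf: sum of indices = chi(M).
chi(Sigma_27) = 2 - 2*27 = -52.
Sum of known indices = -49.
x = chi - (sum known) = -52 - (-49) = -3

-3


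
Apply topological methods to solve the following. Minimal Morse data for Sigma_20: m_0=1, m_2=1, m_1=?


A perfect Morse function has m_k = b_k.
For Sigma_20: b_0=1, b_1=2g=40, b_2=1.
Saddles m_1 = 2g = 40

40


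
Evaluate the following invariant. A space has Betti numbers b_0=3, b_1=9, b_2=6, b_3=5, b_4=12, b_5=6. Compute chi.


chi = sum_k (-1)^k b_k.
= (3) + (-9) + (6) + (-5) + (12) + (-6)
= 1

1


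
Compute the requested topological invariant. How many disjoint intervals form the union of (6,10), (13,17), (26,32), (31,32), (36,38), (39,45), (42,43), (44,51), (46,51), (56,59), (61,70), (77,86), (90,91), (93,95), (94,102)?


Sort and merge overlapping open intervals.
Merged: (6,10), (13,17), (26,32), (36,38), (39,51), (56,59), (61,70), (77,86), (90,91), (93,102).
Number of components = 10

10


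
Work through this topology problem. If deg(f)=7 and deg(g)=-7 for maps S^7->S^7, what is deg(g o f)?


Degree is multiplicative under composition: deg(g o f) = deg(g) * deg(f).
= -7 * 7 = -49

-49


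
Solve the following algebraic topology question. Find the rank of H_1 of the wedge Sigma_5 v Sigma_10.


For a wedge: H_1(A v B) = H_1(A) + H_1(B).
b_1(Sigma_5) = 10, b_1(Sigma_10) = 20.
b_1 = 10 + 20 = 30

30


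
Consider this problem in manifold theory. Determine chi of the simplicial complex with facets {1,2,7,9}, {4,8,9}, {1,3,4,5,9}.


Enumerate all faces; f-vector: f_0=8, f_1=17, f_2=15, f_3=6, f_4=1.
chi = sum (-1)^k f_k = 1

1


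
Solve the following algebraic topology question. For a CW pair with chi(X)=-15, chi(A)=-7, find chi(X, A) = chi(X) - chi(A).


Relative Euler characteristic: chi(X, A) = chi(X) - chi(A).
= -15 - (-7) = -8

-8


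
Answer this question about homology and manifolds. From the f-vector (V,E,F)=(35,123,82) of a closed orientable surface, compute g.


chi = V - E + F = 35 - 123 + 82 = -6
For orientable closed surface: chi = 2 - 2g, so g = (2 - chi)/2.
g = (2 - (-6)) / 2 = 8 / 2 = 4

4


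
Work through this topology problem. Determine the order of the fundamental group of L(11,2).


pi_1(L(p,q)) = Z/pZ for any q coprime to p.
|pi_1(L(11,2))| = 11

11


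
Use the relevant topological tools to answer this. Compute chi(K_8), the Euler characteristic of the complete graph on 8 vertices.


K_8: V = 8, E = C(8,2) = 28.
chi = V - E = 8 - 28 = -20

-20


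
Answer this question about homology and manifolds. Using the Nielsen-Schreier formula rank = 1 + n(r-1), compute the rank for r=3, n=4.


Nielsen-Schreier: an index-n subgroup of F_r is free of rank 1 + n(r-1).
Equivalently: chi(cover) = n*chi(base); chi(vee_r S^1) = 1 - 3 = -2.
chi(E) = 4*(-2) = -8; rank = 1 - chi(E) = 1 - (-8) = 9.
rank = 1 + 4*(3-1) = 1 + 8 = 9

9


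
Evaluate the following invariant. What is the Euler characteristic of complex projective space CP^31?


CP^31 has one cell in each even dimension 0, 2, ..., 2*31 (31+1 cells total).
All cells are even-dimensional, so chi = number of cells.
chi = 31 + 1 = 32

32


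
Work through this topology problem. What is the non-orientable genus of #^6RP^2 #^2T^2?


Since a >= 1, the sum is non-orientable; each T^2 can be replaced by RP^2 # RP^2 (since T^2#RP^2 = 3RP^2).
Total crosscaps k = 6 + 2*2 = 10.
Check via chi: chi = 6*1 + 2*0 - (6+2-1)*2 = -8 = 2 - k = -8. Consistent.

10


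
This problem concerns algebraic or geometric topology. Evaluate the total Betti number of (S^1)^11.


b_k(T^11) = C(11,k), so the sum over k is sum_k C(11,k) = 2^11.
Total = 2^11 = 2048

2048


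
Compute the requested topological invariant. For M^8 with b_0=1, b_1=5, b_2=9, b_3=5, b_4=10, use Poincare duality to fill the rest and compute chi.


By Poincare duality b_k = b_{8-k}, so full Betti numbers: b_0=1, b_1=5, b_2=9, b_3=5, b_4=10, b_5=5, b_6=9, b_7=5, b_8=1.
chi = sum (-1)^k b_k = 10

10


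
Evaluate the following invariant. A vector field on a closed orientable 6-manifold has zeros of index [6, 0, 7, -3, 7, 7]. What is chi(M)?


Poincare-Hopf: chi(M) = sum of indices of zeros.
chi = (6) + (0) + (7) + (-3) + (7) + (7) = 24

24


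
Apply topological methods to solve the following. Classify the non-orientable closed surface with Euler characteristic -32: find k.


chi = 2 - k for closed non-orientable surfaces with k crosscaps.
-32 = 2 - k
k = 2 - (-32) = 34

34


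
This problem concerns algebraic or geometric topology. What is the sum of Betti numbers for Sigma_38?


For Sigma_38: b_0 = 1, b_1 = 2g = 76, b_2 = 1.
Total = 1 + 76 + 1 = 78

78


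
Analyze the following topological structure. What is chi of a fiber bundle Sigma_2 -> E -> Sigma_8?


For a fiber bundle F -> E -> B (with CW structure): chi(E) = chi(B) * chi(F).
chi(Sigma_8) = -14, chi(Sigma_2) = -2.
chi(E) = (-14) * (-2) = 28

28


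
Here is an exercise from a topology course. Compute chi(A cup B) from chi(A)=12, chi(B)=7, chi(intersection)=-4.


chi(A cup B) = chi(A) + chi(B) - chi(A cap B)
= 12 + (7) - (-4)
= 23

23


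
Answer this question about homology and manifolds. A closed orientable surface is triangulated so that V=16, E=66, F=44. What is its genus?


chi = V - E + F = 16 - 66 + 44 = -6
For orientable closed surface: chi = 2 - 2g, so g = (2 - chi)/2.
g = (2 - (-6)) / 2 = 8 / 2 = 4

4


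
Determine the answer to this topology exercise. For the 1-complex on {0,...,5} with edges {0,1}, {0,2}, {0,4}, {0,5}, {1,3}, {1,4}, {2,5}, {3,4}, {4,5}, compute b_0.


Run DFS/union-find over 6 vertices.
V = 6, E = 9.
Number of components = 1

1


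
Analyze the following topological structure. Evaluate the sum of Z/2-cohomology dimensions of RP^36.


H^k(RP^36; Z/2) = Z/2 for each 0 <= k <= 36.
Total dimension = 36 + 1 = 37

37


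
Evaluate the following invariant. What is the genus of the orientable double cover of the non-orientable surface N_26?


chi(N_26) = 2 - 26 = -24.
Double cover: chi(Sigma_g) = 2 * chi(N_26) = 2*(-24) = -48.
2 - 2g = -48, so g = (2 - (-48))/2 = 50/2 = 25

25


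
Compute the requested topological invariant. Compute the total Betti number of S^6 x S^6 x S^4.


Total Betti number is multiplicative under products.
Each S^d (d>=1) has total Betti number 2.
There are 3 sphere factors.
Total = 2^3 = 8

8


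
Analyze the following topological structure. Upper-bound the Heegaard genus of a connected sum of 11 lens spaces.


Heegaard genus satisfies g(A#B) <= g(A) + g(B).
Each lens space has g = 1.
Upper bound: 11 * 1 = 11

11


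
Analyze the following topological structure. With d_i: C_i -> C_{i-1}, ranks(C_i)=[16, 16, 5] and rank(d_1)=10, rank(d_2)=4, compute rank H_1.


rank H_k = rank(ker d_k) - rank(im d_{k+1}).
rank(ker d_1) = rank(C_1) - rank(d_1) = 16 - 10 = 6.
rank(im d_{1+1}) = 4.
rank H_1 = 6 - 4 = 2

2


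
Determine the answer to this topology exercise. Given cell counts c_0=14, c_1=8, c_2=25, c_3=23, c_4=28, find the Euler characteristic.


chi = sum_k (-1)^k c_k.
= (-1)^0*14 + (-1)^1*8 + (-1)^2*25 + (-1)^3*23 + (-1)^4*28
= (14) + (-8) + (25) + (-23) + (28)
= 36

36


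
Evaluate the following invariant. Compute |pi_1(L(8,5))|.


pi_1(L(p,q)) = Z/pZ for any q coprime to p.
|pi_1(L(8,5))| = 8

8


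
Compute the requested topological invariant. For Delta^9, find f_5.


Delta^9 has 9+1 vertices. A 5-face is a choice of 5+1 vertices.
f_5 = C(9+1, 5+1) = C(10,6) = 210

210


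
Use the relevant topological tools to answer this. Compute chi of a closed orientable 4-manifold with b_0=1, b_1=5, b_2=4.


By Poincare duality b_k = b_{4-k}, so full Betti numbers: b_0=1, b_1=5, b_2=4, b_3=5, b_4=1.
chi = sum (-1)^k b_k = -4

-4


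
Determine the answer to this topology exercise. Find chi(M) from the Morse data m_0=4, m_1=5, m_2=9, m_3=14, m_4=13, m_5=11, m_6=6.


Morse theory: chi(M) = sum_k (-1)^k m_k where m_k = #(index-k critical points).
= (4) + (-5) + (9) + (-14) + (13) + (-11) + (6) = 2

2


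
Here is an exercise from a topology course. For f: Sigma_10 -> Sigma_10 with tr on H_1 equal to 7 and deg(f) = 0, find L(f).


L(f) = tr(f_0*) - tr(f_1*) + tr(f_2*).
= 1 - (7) + (0)
= -6

-6


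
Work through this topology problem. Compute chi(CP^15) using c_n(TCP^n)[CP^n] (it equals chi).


For any closed oriented manifold, <e(TM),[M]> = chi(M).
chi(CP^15) = 15+1 = 16

16


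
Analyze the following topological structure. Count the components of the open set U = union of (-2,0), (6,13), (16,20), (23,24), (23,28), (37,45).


Sort and merge overlapping open intervals.
Merged: (-2,0), (6,13), (16,20), (23,28), (37,45).
Number of components = 5

5


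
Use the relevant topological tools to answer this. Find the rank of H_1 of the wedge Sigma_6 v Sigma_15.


For a wedge: H_1(A v B) = H_1(A) + H_1(B).
b_1(Sigma_6) = 12, b_1(Sigma_15) = 30.
b_1 = 12 + 30 = 42

42


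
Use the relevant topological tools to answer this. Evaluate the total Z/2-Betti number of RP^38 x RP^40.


dim H^*(RP^n; Z/2) = n+1 (one Z/2 in each degree 0..n).
Total Betti number is multiplicative.
Total = (38+1) * (40+1) = 39 * 41 = 1599

1599


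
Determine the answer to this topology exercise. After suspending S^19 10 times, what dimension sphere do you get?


Each suspension raises dimension by 1: Sigma S^n = S^{n+1}.
Sigma^10 S^19 = S^{19+10} = S^29

29


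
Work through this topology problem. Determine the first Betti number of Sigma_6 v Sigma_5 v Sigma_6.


For a wedge X v Y: reduced H_k(X v Y) = H_k(X) + H_k(Y).
Each Sigma_g contributes b_1 = 2g.
b_1 = 12 + 10 + 12 = 34

34


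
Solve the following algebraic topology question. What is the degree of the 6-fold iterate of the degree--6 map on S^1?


deg(f) = -6. Degree is multiplicative: deg(f^6) = (deg f)^6.
deg(f^6) = (-6)^6 = 46656

46656


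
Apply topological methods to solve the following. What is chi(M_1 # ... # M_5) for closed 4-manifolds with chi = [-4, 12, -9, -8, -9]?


For n-manifolds: chi(A#B) = chi(A) + chi(B) - chi(S^4).
chi(S^4) = 1 + (-1)^4 = 2.
chi(#) = (sum chi_i) - (5-1)*chi(S^4) = -18 - 4*2 = -26

-26


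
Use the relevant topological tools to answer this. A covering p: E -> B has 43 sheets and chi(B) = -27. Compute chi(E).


For a finite covering: chi(E) = (number of sheets) * chi(B).
chi(E) = 43 * (-27) = -1161

-1161


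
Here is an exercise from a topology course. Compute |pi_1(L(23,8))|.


pi_1(L(p,q)) = Z/pZ for any q coprime to p.
|pi_1(L(23,8))| = 23

23


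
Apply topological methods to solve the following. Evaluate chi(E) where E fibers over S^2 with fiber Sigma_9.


chi(S^2) = 2 (n even), chi(Sigma_9) = 2 - 2*9 = -16.
chi(E) = 2 * (-16) = -32

-32


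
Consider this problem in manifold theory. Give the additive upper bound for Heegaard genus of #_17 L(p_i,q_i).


Heegaard genus satisfies g(A#B) <= g(A) + g(B).
Each lens space has g = 1.
Upper bound: 17 * 1 = 17

17


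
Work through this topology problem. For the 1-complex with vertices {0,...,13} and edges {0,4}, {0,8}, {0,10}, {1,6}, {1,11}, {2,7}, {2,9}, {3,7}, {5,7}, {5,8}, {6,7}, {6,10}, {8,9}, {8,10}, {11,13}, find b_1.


b_1 = E - V + (number of components).
E = 15, V = 14, components = 2.
b_1 = 15 - 14 + 2 = 3

3


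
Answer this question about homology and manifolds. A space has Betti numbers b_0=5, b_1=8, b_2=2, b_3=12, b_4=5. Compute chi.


chi = sum_k (-1)^k b_k.
= (5) + (-8) + (2) + (-12) + (5)
= -8

-8


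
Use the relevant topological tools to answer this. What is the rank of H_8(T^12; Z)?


By the Kunneth formula, b_k(T^n) = C(n,k).
b_8(T^12) = C(12,8).
C(12,8) = 12!/(8!*4!) = 495

495


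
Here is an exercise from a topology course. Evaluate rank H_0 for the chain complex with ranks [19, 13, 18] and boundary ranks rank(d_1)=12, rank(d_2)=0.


rank H_k = rank(ker d_k) - rank(im d_{k+1}).
rank(ker d_0) = rank(C_0) - rank(d_0) = 19 - 0 = 19.
rank(im d_{0+1}) = 12.
rank H_0 = 19 - 12 = 7

7


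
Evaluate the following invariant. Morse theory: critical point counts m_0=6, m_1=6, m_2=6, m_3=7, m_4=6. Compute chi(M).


Morse theory: chi(M) = sum_k (-1)^k m_k where m_k = #(index-k critical points).
= (6) + (-6) + (6) + (-7) + (6) = 5

5


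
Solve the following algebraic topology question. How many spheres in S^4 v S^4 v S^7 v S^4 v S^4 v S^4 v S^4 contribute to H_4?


For a wedge of spheres, H_k (k>0) is free on one generator per sphere of dimension k.
Spheres of dimension 4: count = 6.
b_4 = 6

6


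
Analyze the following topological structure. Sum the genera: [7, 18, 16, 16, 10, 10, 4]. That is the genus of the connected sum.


Genus is additive under connected sum of orientable surfaces.
g = 7 + 18 + 16 + 16 + 10 + 10 + 4 = 81

81


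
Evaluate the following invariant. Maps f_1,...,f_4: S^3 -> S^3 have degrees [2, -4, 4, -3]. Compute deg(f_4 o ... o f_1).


Degree is multiplicative: deg(composition) = product of degrees.
= (2) * (-4) * (4) * (-3) = 96

96


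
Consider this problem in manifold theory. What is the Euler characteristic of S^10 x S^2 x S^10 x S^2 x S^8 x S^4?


chi is multiplicative: chi(X x Y) = chi(X) chi(Y).
Each even-dim sphere has chi = 2. There are 6 factors.
chi = 2^6 = 64

64


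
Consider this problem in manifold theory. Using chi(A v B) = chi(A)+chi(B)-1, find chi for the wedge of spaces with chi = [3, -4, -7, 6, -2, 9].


chi(A v B) = chi(A) + chi(B) - 1 (one point identified).
For 6 spaces: chi = (sum chi_i) - (6 - 1).
sum = 5; chi = 5 - 5 = 0

0


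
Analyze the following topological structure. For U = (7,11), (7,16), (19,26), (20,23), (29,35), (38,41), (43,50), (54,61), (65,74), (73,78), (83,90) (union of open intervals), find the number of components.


Sort and merge overlapping open intervals.
Merged: (7,16), (19,26), (29,35), (38,41), (43,50), (54,61), (65,78), (83,90).
Number of components = 8

8


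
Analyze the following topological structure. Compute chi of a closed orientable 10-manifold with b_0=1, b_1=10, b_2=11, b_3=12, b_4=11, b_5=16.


By Poincare duality b_k = b_{10-k}, so full Betti numbers: b_0=1, b_1=10, b_2=11, b_3=12, b_4=11, b_5=16, b_6=11, b_7=12, b_8=11, b_9=10, b_10=1.
chi = sum (-1)^k b_k = -14

-14


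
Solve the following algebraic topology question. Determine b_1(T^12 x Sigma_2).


pi_1(A x B) = pi_1(A) x pi_1(B); rank of abelianization = b_1.
b_1(T^12) = 12, b_1(Sigma_2) = 2*2 = 4.
b_1(product) = 12 + 4 = 16

16


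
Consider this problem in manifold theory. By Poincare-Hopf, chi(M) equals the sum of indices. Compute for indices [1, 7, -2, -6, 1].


Poincare-Hopf: chi(M) = sum of indices of zeros.
chi = (1) + (7) + (-2) + (-6) + (1) = 1

1


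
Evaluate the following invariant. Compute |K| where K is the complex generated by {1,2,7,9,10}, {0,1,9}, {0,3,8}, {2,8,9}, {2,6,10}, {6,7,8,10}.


Each maximal simplex on m vertices has 2^m - 1 nonempty faces.
Take the union (dedupe shared faces).
Total distinct faces = 57

57


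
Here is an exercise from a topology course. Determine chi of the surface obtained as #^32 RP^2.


For a non-orientable closed surface with k crosscaps: chi = 2 - k.
Here k = 32.
chi = 2 - 32 = -30

-30


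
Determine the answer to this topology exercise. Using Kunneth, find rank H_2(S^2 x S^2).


Each S^d has Poincare polynomial 1 + t^d.
The product S^2 x S^2 has Poincare polynomial prod(1+t^d_i).
Expanding: b_0=1, b_2=2, b_4=1.
b_2 = 2

2


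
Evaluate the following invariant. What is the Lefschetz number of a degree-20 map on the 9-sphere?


On S^9: L(f) = tr(f_0*) + (-1)^9 tr(f_9*) = 1 + (-1)^9 * deg(f).
L(f) = 1 + (-1)^9 * 20 = 1 + -20 = -19

-19


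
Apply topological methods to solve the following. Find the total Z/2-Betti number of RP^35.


H^k(RP^35; Z/2) = Z/2 for each 0 <= k <= 35.
Total dimension = 35 + 1 = 36

36


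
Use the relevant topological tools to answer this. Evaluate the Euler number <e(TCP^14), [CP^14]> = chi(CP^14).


For any closed oriented manifold, <e(TM),[M]> = chi(M).
chi(CP^14) = 14+1 = 15

15


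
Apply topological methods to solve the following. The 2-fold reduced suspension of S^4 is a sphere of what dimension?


Each suspension raises dimension by 1: Sigma S^n = S^{n+1}.
Sigma^2 S^4 = S^{4+2} = S^6

6


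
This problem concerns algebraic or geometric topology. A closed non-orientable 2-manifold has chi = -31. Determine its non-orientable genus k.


chi = 2 - k for closed non-orientable surfaces with k crosscaps.
-31 = 2 - k
k = 2 - (-31) = 33

33


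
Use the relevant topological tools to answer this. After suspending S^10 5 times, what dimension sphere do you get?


Each suspension raises dimension by 1: Sigma S^n = S^{n+1}.
Sigma^5 S^10 = S^{10+5} = S^15

15


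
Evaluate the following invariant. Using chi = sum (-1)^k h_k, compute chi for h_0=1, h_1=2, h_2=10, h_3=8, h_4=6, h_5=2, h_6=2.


Handles of index k contribute (-1)^k to chi (same as CW cells).
chi = (1) + (-2) + (10) + (-8) + (6) + (-2) + (2) = 7

7


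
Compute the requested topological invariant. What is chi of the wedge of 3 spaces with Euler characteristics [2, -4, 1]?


chi(A v B) = chi(A) + chi(B) - 1 (one point identified).
For 3 spaces: chi = (sum chi_i) - (3 - 1).
sum = -1; chi = -1 - 2 = -3

-3


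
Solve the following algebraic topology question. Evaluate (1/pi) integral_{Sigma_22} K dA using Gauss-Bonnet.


Gauss-Bonnet: integral K dA = 2*pi*chi(M).
chi(Sigma_22) = 2 - 2*22 = -42.
(integral K dA)/pi = 2*chi = 2*(-42) = -84

-84


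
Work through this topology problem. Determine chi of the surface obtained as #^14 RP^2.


For a non-orientable closed surface with k crosscaps: chi = 2 - k.
Here k = 14.
chi = 2 - 14 = -12

-12


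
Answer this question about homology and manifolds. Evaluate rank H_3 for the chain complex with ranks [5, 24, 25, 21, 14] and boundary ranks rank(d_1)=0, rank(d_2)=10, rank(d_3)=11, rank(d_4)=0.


rank H_k = rank(ker d_k) - rank(im d_{k+1}).
rank(ker d_3) = rank(C_3) - rank(d_3) = 21 - 11 = 10.
rank(im d_{3+1}) = 0.
rank H_3 = 10 - 0 = 10

10


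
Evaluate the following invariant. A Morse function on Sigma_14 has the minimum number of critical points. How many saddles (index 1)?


A perfect Morse function has m_k = b_k.
For Sigma_14: b_0=1, b_1=2g=28, b_2=1.
Saddles m_1 = 2g = 28

28


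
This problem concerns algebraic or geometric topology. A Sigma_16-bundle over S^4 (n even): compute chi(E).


chi(S^4) = 2 (n even), chi(Sigma_16) = 2 - 2*16 = -30.
chi(E) = 2 * (-30) = -60

-60


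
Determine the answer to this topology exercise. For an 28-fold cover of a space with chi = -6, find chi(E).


For a finite covering: chi(E) = (number of sheets) * chi(B).
chi(E) = 28 * (-6) = -168

-168


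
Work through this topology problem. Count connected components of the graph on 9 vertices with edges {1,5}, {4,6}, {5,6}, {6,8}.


Run DFS/union-find over 9 vertices.
V = 9, E = 4.
Number of components = 5

5


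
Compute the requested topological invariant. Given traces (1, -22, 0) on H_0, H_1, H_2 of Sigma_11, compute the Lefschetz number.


L(f) = tr(f_0*) - tr(f_1*) + tr(f_2*).
= 1 - (-22) + (0)
= 23

23


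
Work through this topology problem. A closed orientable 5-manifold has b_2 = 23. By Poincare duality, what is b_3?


Poincare duality for closed orientable n-manifolds: b_k = b_{n-k}.
Here n = 5, so b_3 = b_2 = 23

23


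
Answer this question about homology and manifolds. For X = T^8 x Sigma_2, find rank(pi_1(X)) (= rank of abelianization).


pi_1(A x B) = pi_1(A) x pi_1(B); rank of abelianization = b_1.
b_1(T^8) = 8, b_1(Sigma_2) = 2*2 = 4.
b_1(product) = 8 + 4 = 12

12


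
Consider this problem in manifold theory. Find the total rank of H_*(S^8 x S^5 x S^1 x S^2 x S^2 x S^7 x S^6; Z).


Total Betti number is multiplicative under products.
Each S^d (d>=1) has total Betti number 2.
There are 7 sphere factors.
Total = 2^7 = 128

128


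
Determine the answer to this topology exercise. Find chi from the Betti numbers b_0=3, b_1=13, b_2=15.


chi = sum_k (-1)^k b_k.
= (3) + (-13) + (15)
= 5

5


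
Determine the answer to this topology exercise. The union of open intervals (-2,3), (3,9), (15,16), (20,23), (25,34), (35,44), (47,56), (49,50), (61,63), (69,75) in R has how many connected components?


Sort and merge overlapping open intervals.
Merged: (-2,3), (3,9), (15,16), (20,23), (25,34), (35,44), (47,56), (61,63), (69,75).
Number of components = 9

9


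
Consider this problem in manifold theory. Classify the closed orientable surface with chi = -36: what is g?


chi = 2 - 2g for closed orientable surfaces.
-36 = 2 - 2g
2g = 2 - (-36) = 38
g = 19

19


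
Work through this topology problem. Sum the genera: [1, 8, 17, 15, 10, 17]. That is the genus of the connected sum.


Genus is additive under connected sum of orientable surfaces.
g = 1 + 8 + 17 + 15 + 10 + 17 = 68

68


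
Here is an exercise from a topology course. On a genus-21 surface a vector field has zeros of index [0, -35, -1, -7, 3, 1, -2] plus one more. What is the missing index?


Poincare-Hopf: sum of indices = chi(M).
chi(Sigma_21) = 2 - 2*21 = -40.
Sum of known indices = -41.
x = chi - (sum known) = -40 - (-41) = 1

1


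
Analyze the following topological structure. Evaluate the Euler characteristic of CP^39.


CP^39 has one cell in each even dimension 0, 2, ..., 2*39 (39+1 cells total).
All cells are even-dimensional, so chi = number of cells.
chi = 39 + 1 = 40

40


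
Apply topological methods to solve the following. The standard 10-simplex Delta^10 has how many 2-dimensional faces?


Delta^10 has 10+1 vertices. A 2-face is a choice of 2+1 vertices.
f_2 = C(10+1, 2+1) = C(11,3) = 165

165


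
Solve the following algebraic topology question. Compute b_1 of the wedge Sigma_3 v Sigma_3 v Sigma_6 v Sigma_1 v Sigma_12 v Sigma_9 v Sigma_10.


For a wedge X v Y: reduced H_k(X v Y) = H_k(X) + H_k(Y).
Each Sigma_g contributes b_1 = 2g.
b_1 = 6 + 6 + 12 + 2 + 24 + 18 + 20 = 88

88


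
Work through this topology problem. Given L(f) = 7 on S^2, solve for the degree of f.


L(f) = 1 + (-1)^2 deg(f) on S^2.
7 = 1 + (-1)^2 * deg(f)
(-1)^2 * deg(f) = 6
deg(f) = 6

6


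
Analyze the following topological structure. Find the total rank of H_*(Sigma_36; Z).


For Sigma_36: b_0 = 1, b_1 = 2g = 72, b_2 = 1.
Total = 1 + 72 + 1 = 74

74


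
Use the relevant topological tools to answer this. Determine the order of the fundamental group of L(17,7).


pi_1(L(p,q)) = Z/pZ for any q coprime to p.
|pi_1(L(17,7))| = 17

17


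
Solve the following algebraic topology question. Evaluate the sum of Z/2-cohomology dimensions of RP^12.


H^k(RP^12; Z/2) = Z/2 for each 0 <= k <= 12.
Total dimension = 12 + 1 = 13

13


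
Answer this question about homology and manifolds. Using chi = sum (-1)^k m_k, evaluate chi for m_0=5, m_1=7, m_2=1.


Morse theory: chi(M) = sum_k (-1)^k m_k where m_k = #(index-k critical points).
= (5) + (-7) + (1) = -1

-1


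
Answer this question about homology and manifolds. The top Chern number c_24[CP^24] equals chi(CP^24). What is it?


For any closed oriented manifold, <e(TM),[M]> = chi(M).
chi(CP^24) = 24+1 = 25

25


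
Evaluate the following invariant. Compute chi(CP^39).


CP^39 has one cell in each even dimension 0, 2, ..., 2*39 (39+1 cells total).
All cells are even-dimensional, so chi = number of cells.
chi = 39 + 1 = 40

40


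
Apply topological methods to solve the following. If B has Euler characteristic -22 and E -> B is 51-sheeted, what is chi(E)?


For a finite covering: chi(E) = (number of sheets) * chi(B).
chi(E) = 51 * (-22) = -1122

-1122


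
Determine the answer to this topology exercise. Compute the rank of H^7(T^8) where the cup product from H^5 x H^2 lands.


Cup product: H^p x H^q -> H^{p+q}; here p+q = 5+2 = 7.
rank H^k(T^n) = C(n,k).
C(8,7) = 8

8


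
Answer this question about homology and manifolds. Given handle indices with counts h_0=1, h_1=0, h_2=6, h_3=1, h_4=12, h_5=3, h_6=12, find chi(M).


Handles of index k contribute (-1)^k to chi (same as CW cells).
chi = (1) + (0) + (6) + (-1) + (12) + (-3) + (12) = 27

27


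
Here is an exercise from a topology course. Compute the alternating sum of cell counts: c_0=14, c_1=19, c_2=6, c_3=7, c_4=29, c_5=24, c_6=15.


chi = sum_k (-1)^k c_k.
= (-1)^0*14 + (-1)^1*19 + (-1)^2*6 + (-1)^3*7 + (-1)^4*29 + (-1)^5*24 + (-1)^6*15
= (14) + (-19) + (6) + (-7) + (29) + (-24) + (15)
= 14

14


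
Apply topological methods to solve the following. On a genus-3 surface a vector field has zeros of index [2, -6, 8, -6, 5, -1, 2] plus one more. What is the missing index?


Poincare-Hopf: sum of indices = chi(M).
chi(Sigma_3) = 2 - 2*3 = -4.
Sum of known indices = 4.
x = chi - (sum known) = -4 - (4) = -8

-8


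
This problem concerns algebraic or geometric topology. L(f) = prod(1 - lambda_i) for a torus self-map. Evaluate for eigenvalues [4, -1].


For a torus self-map: L(f) = det(I - A) where A acts on H_1.
L(f) = (1-4) * (1--1) = -3 * 2 = -6

-6


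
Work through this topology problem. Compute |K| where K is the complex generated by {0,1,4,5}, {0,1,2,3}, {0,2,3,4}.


Each maximal simplex on m vertices has 2^m - 1 nonempty faces.
Take the union (dedupe shared faces).
Total distinct faces = 33

33


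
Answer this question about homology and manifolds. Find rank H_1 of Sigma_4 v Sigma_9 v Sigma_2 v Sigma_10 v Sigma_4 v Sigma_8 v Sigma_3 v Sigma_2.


For a wedge X v Y: reduced H_k(X v Y) = H_k(X) + H_k(Y).
Each Sigma_g contributes b_1 = 2g.
b_1 = 8 + 18 + 4 + 20 + 8 + 16 + 6 + 4 = 84

84


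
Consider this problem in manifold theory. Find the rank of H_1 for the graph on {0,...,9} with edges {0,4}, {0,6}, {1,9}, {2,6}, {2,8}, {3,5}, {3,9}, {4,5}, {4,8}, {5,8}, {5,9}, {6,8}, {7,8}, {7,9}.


b_1 = E - V + (number of components).
E = 14, V = 10, components = 1.
b_1 = 14 - 10 + 1 = 5

5


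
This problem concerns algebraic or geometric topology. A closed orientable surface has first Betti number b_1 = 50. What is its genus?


For a closed orientable surface: b_1 = 2g.
50 = 2g
g = 50 / 2 = 25

25


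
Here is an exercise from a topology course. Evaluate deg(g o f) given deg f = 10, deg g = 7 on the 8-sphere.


Degree is multiplicative under composition: deg(g o f) = deg(g) * deg(f).
= 7 * 10 = 70

70


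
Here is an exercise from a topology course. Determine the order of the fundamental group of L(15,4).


pi_1(L(p,q)) = Z/pZ for any q coprime to p.
|pi_1(L(15,4))| = 15

15


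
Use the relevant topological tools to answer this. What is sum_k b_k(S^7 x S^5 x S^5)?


Total Betti number is multiplicative under products.
Each S^d (d>=1) has total Betti number 2.
There are 3 sphere factors.
Total = 2^3 = 8

8


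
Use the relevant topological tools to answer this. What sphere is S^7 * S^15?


Join of spheres: S^m * S^n = S^{m+n+1}.
dim = 7 + 15 + 1 = 23

23


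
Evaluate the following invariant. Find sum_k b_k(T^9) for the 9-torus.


b_k(T^9) = C(9,k), so the sum over k is sum_k C(9,k) = 2^9.
Total = 2^9 = 512

512


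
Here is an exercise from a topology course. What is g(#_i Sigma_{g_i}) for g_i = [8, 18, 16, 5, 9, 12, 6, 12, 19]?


Genus is additive under connected sum of orientable surfaces.
g = 8 + 18 + 16 + 5 + 9 + 12 + 6 + 12 + 19 = 105

105


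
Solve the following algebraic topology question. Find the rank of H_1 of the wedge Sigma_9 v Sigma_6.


For a wedge: H_1(A v B) = H_1(A) + H_1(B).
b_1(Sigma_9) = 18, b_1(Sigma_6) = 12.
b_1 = 18 + 12 = 30

30


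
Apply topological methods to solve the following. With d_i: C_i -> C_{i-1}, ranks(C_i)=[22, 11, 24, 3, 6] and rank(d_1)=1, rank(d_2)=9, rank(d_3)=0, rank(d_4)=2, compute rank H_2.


rank H_k = rank(ker d_k) - rank(im d_{k+1}).
rank(ker d_2) = rank(C_2) - rank(d_2) = 24 - 9 = 15.
rank(im d_{2+1}) = 0.
rank H_2 = 15 - 0 = 15

15


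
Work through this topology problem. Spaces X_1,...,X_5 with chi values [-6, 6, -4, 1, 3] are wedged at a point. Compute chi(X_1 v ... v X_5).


chi(A v B) = chi(A) + chi(B) - 1 (one point identified).
For 5 spaces: chi = (sum chi_i) - (5 - 1).
sum = 0; chi = 0 - 4 = -4

-4


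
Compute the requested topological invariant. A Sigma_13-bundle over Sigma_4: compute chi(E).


For a fiber bundle F -> E -> B (with CW structure): chi(E) = chi(B) * chi(F).
chi(Sigma_4) = -6, chi(Sigma_13) = -24.
chi(E) = (-6) * (-24) = 144

144


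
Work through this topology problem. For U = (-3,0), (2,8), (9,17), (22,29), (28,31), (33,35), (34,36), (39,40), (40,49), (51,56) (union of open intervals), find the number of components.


Sort and merge overlapping open intervals.
Merged: (-3,0), (2,8), (9,17), (22,31), (33,36), (39,40), (40,49), (51,56).
Number of components = 8

8


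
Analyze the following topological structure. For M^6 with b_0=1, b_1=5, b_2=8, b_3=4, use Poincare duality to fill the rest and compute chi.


By Poincare duality b_k = b_{6-k}, so full Betti numbers: b_0=1, b_1=5, b_2=8, b_3=4, b_4=8, b_5=5, b_6=1.
chi = sum (-1)^k b_k = 4

4


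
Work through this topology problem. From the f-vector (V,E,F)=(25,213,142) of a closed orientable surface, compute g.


chi = V - E + F = 25 - 213 + 142 = -46
For orientable closed surface: chi = 2 - 2g, so g = (2 - chi)/2.
g = (2 - (-46)) / 2 = 48 / 2 = 24

24


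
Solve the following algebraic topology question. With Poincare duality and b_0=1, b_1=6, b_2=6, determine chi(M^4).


By Poincare duality b_k = b_{4-k}, so full Betti numbers: b_0=1, b_1=6, b_2=6, b_3=6, b_4=1.
chi = sum (-1)^k b_k = -4

-4


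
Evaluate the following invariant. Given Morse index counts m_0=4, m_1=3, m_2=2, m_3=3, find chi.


Morse theory: chi(M) = sum_k (-1)^k m_k where m_k = #(index-k critical points).
= (4) + (-3) + (2) + (-3) = 0

0


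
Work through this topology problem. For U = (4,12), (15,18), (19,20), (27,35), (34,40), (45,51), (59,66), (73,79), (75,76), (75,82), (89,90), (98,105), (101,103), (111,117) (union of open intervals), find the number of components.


Sort and merge overlapping open intervals.
Merged: (4,12), (15,18), (19,20), (27,40), (45,51), (59,66), (73,82), (89,90), (98,105), (111,117).
Number of components = 10

10


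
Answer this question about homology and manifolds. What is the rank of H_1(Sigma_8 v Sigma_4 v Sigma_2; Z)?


For a wedge X v Y: reduced H_k(X v Y) = H_k(X) + H_k(Y).
Each Sigma_g contributes b_1 = 2g.
b_1 = 16 + 8 + 4 = 28

28


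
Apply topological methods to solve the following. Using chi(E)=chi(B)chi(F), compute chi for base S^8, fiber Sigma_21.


chi(S^8) = 2 (n even), chi(Sigma_21) = 2 - 2*21 = -40.
chi(E) = 2 * (-40) = -80

-80


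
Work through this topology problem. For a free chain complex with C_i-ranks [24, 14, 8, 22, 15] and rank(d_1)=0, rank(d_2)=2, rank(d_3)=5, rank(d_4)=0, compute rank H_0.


rank H_k = rank(ker d_k) - rank(im d_{k+1}).
rank(ker d_0) = rank(C_0) - rank(d_0) = 24 - 0 = 24.
rank(im d_{0+1}) = 0.
rank H_0 = 24 - 0 = 24

24


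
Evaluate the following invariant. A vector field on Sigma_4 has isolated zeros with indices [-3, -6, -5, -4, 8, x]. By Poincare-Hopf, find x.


Poincare-Hopf: sum of indices = chi(M).
chi(Sigma_4) = 2 - 2*4 = -6.
Sum of known indices = -10.
x = chi - (sum known) = -6 - (-10) = 4

4


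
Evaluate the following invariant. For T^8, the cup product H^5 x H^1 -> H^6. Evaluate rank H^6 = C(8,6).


Cup product: H^p x H^q -> H^{p+q}; here p+q = 5+1 = 6.
rank H^k(T^n) = C(n,k).
C(8,6) = 28

28


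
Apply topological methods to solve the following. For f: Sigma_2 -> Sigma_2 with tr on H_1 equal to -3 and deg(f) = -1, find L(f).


L(f) = tr(f_0*) - tr(f_1*) + tr(f_2*).
= 1 - (-3) + (-1)
= 3

3


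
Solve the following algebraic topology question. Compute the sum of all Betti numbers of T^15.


b_k(T^15) = C(15,k), so the sum over k is sum_k C(15,k) = 2^15.
Total = 2^15 = 32768

32768


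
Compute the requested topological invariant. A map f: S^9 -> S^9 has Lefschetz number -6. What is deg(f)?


L(f) = 1 + (-1)^9 deg(f) on S^9.
-6 = 1 + (-1)^9 * deg(f)
(-1)^9 * deg(f) = -7
deg(f) = 7

7


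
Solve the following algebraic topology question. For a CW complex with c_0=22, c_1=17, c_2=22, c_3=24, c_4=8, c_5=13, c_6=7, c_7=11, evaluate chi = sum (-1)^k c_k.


chi = sum_k (-1)^k c_k.
= (-1)^0*22 + (-1)^1*17 + (-1)^2*22 + (-1)^3*24 + (-1)^4*8 + (-1)^5*13 + (-1)^6*7 + (-1)^7*11
= (22) + (-17) + (22) + (-24) + (8) + (-13) + (7) + (-11)
= -6

-6


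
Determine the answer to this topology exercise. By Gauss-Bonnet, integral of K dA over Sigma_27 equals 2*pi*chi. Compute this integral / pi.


Gauss-Bonnet: integral K dA = 2*pi*chi(M).
chi(Sigma_27) = 2 - 2*27 = -52.
(integral K dA)/pi = 2*chi = 2*(-52) = -104

-104


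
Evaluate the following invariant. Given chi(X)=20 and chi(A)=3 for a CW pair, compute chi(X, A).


Relative Euler characteristic: chi(X, A) = chi(X) - chi(A).
= 20 - (3) = 17

17


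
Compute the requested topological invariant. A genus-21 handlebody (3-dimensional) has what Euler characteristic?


A genus-g handlebody deformation retracts to a wedge of g circles.
chi(vee_g S^1) = 1 - g.
chi(H_21) = 1 - 21 = -20

-20


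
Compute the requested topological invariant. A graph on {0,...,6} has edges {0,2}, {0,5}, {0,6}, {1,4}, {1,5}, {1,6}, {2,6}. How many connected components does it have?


Run DFS/union-find over 7 vertices.
V = 7, E = 7.
Number of components = 2

2


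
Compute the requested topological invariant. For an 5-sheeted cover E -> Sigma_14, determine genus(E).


For an n-sheeted cover: chi(E) = n * chi(B).
chi(Sigma_14) = 2 - 2*14 = -26.
chi(E) = 5 * (-26) = -130.
genus(E) = (2 - chi(E))/2 = (2 - (-130))/2 = 132/2 = 66

66


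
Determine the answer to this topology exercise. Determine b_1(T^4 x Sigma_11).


pi_1(A x B) = pi_1(A) x pi_1(B); rank of abelianization = b_1.
b_1(T^4) = 4, b_1(Sigma_11) = 2*11 = 22.
b_1(product) = 4 + 22 = 26

26


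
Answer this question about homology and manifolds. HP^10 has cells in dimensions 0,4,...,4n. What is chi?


HP^10 has one cell in each dimension 0, 4, ..., 4*10 (10+1 cells, all even-dim).
chi = 10 + 1 = 11

11
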